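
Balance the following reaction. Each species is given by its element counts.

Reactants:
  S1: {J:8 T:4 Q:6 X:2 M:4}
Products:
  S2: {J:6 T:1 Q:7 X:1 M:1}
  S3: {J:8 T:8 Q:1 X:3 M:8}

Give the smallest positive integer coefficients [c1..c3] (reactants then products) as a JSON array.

Coefficients: [5, 4, 2]

J: 5·8 = 40 | 4·6+2·8 = 40
T: 5·4 = 20 | 4·1+2·8 = 20
Q: 5·6 = 30 | 4·7+2·1 = 30
X: 5·2 = 10 | 4·1+2·3 = 10
M: 5·4 = 20 | 4·1+2·8 = 20
gcd(5,4,2) = 1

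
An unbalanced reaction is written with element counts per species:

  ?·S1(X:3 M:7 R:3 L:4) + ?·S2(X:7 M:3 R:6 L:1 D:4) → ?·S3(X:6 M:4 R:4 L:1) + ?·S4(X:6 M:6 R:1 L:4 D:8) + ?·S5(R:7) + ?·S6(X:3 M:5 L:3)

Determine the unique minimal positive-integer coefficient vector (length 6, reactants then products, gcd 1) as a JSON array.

Coefficients: [5, 6, 5, 3, 4, 3]

X: 5·3+6·7 = 57 | 5·6+3·6+4·0+3·3 = 57
M: 5·7+6·3 = 53 | 5·4+3·6+4·0+3·5 = 53
R: 5·3+6·6 = 51 | 5·4+3·1+4·7+3·0 = 51
L: 5·4+6·1 = 26 | 5·1+3·4+4·0+3·3 = 26
D: 5·0+6·4 = 24 | 5·0+3·8+4·0+3·0 = 24
gcd(5,6,5,3,4,3) = 1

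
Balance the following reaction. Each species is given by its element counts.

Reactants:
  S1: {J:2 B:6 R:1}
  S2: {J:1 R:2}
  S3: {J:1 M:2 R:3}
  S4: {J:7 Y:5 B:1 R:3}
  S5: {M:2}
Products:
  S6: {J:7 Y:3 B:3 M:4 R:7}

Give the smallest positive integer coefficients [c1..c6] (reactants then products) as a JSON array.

J: 2·2+6·1+4·1+3·7+6·0 = 35 | 5·7 = 35
Y: 2·0+6·0+4·0+3·5+6·0 = 15 | 5·3 = 15
B: 2·6+6·0+4·0+3·1+6·0 = 15 | 5·3 = 15
M: 2·0+6·0+4·2+3·0+6·2 = 20 | 5·4 = 20
R: 2·1+6·2+4·3+3·3+6·0 = 35 | 5·7 = 35
gcd(2,6,4,3,6,5) = 1

Coefficients: [2, 6, 4, 3, 6, 5]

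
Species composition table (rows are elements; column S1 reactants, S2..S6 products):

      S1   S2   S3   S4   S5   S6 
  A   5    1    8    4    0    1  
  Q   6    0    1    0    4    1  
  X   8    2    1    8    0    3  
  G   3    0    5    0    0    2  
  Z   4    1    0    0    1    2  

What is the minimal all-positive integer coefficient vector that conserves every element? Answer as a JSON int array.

Coefficients: [5, 4, 1, 2, 6, 5]

A: 5·5 = 25 | 4·1+1·8+2·4+6·0+5·1 = 25
Q: 5·6 = 30 | 4·0+1·1+2·0+6·4+5·1 = 30
X: 5·8 = 40 | 4·2+1·1+2·8+6·0+5·3 = 40
G: 5·3 = 15 | 4·0+1·5+2·0+6·0+5·2 = 15
Z: 5·4 = 20 | 4·1+1·0+2·0+6·1+5·2 = 20
gcd(5,4,1,2,6,5) = 1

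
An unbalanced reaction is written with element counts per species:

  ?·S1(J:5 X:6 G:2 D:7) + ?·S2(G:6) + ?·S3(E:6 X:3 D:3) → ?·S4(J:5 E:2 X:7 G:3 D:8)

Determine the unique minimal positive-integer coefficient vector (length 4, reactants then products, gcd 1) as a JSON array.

Coefficients: [6, 1, 2, 6]

J: 6·5+1·0+2·0 = 30 | 6·5 = 30
E: 6·0+1·0+2·6 = 12 | 6·2 = 12
X: 6·6+1·0+2·3 = 42 | 6·7 = 42
G: 6·2+1·6+2·0 = 18 | 6·3 = 18
D: 6·7+1·0+2·3 = 48 | 6·8 = 48
gcd(6,1,2,6) = 1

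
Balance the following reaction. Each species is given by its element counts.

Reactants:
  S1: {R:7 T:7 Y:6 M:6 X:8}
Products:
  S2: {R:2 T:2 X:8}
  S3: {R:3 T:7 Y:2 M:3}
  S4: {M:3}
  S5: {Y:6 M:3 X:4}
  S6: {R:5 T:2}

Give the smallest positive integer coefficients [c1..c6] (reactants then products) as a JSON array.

R: 5·7 = 35 | 3·2+3·3+3·0+4·0+4·5 = 35
T: 5·7 = 35 | 3·2+3·7+3·0+4·0+4·2 = 35
Y: 5·6 = 30 | 3·0+3·2+3·0+4·6+4·0 = 30
M: 5·6 = 30 | 3·0+3·3+3·3+4·3+4·0 = 30
X: 5·8 = 40 | 3·8+3·0+3·0+4·4+4·0 = 40
gcd(5,3,3,3,4,4) = 1

Coefficients: [5, 3, 3, 3, 4, 4]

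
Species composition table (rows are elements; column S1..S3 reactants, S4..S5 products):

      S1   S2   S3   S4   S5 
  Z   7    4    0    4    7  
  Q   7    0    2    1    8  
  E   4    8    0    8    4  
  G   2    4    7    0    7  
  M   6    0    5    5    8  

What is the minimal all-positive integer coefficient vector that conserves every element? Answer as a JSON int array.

Z: 5·7+1·4+3·0 = 39 | 1·4+5·7 = 39
Q: 5·7+1·0+3·2 = 41 | 1·1+5·8 = 41
E: 5·4+1·8+3·0 = 28 | 1·8+5·4 = 28
G: 5·2+1·4+3·7 = 35 | 1·0+5·7 = 35
M: 5·6+1·0+3·5 = 45 | 1·5+5·8 = 45
gcd(5,1,3,1,5) = 1

Coefficients: [5, 1, 3, 1, 5]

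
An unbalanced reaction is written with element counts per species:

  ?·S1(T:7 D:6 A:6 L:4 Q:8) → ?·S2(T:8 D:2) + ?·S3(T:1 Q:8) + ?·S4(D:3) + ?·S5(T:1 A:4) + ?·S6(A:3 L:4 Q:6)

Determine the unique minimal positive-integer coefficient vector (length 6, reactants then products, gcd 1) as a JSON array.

Coefficients: [4, 3, 1, 6, 3, 4]

T: 4·7 = 28 | 3·8+1·1+6·0+3·1+4·0 = 28
D: 4·6 = 24 | 3·2+1·0+6·3+3·0+4·0 = 24
A: 4·6 = 24 | 3·0+1·0+6·0+3·4+4·3 = 24
L: 4·4 = 16 | 3·0+1·0+6·0+3·0+4·4 = 16
Q: 4·8 = 32 | 3·0+1·8+6·0+3·0+4·6 = 32
gcd(4,3,1,6,3,4) = 1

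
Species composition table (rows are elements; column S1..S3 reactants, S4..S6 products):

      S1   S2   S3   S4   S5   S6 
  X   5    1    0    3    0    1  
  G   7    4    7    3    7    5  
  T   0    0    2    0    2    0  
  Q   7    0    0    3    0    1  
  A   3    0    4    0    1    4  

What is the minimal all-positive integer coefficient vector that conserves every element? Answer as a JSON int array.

Coefficients: [3, 6, 5, 5, 5, 6]

X: 3·5+6·1+5·0 = 21 | 5·3+5·0+6·1 = 21
G: 3·7+6·4+5·7 = 80 | 5·3+5·7+6·5 = 80
T: 3·0+6·0+5·2 = 10 | 5·0+5·2+6·0 = 10
Q: 3·7+6·0+5·0 = 21 | 5·3+5·0+6·1 = 21
A: 3·3+6·0+5·4 = 29 | 5·0+5·1+6·4 = 29
gcd(3,6,5,5,5,6) = 1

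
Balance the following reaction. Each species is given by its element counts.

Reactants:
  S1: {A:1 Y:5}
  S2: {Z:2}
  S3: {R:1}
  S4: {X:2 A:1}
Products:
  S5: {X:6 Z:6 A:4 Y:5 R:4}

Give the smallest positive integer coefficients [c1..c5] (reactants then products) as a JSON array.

Coefficients: [1, 3, 4, 3, 1]

X: 1·0+3·0+4·0+3·2 = 6 | 1·6 = 6
Z: 1·0+3·2+4·0+3·0 = 6 | 1·6 = 6
A: 1·1+3·0+4·0+3·1 = 4 | 1·4 = 4
Y: 1·5+3·0+4·0+3·0 = 5 | 1·5 = 5
R: 1·0+3·0+4·1+3·0 = 4 | 1·4 = 4
gcd(1,3,4,3,1) = 1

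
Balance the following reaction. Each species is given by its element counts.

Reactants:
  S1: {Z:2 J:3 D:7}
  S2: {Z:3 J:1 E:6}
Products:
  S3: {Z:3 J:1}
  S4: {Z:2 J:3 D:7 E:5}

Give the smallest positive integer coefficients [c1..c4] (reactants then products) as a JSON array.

Coefficients: [6, 5, 5, 6]

Z: 6·2+5·3 = 27 | 5·3+6·2 = 27
J: 6·3+5·1 = 23 | 5·1+6·3 = 23
D: 6·7+5·0 = 42 | 5·0+6·7 = 42
E: 6·0+5·6 = 30 | 5·0+6·5 = 30
gcd(6,5,5,6) = 1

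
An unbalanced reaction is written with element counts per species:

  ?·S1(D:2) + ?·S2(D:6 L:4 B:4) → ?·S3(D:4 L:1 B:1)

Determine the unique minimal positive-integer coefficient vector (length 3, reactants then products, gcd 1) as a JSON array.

Coefficients: [5, 1, 4]

D: 5·2+1·6 = 16 | 4·4 = 16
L: 5·0+1·4 = 4 | 4·1 = 4
B: 5·0+1·4 = 4 | 4·1 = 4
gcd(5,1,4) = 1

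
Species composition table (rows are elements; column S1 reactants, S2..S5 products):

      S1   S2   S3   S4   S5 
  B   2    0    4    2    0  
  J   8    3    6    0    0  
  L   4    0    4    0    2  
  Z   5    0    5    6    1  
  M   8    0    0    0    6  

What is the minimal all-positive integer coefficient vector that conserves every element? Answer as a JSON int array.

Coefficients: [3, 6, 1, 1, 4]

B: 3·2 = 6 | 6·0+1·4+1·2+4·0 = 6
J: 3·8 = 24 | 6·3+1·6+1·0+4·0 = 24
L: 3·4 = 12 | 6·0+1·4+1·0+4·2 = 12
Z: 3·5 = 15 | 6·0+1·5+1·6+4·1 = 15
M: 3·8 = 24 | 6·0+1·0+1·0+4·6 = 24
gcd(3,6,1,1,4) = 1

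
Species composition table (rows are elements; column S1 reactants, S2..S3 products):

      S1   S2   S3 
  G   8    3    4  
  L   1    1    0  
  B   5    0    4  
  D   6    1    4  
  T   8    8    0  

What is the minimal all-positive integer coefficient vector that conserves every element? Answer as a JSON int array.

G: 4·8 = 32 | 4·3+5·4 = 32
L: 4·1 = 4 | 4·1+5·0 = 4
B: 4·5 = 20 | 4·0+5·4 = 20
D: 4·6 = 24 | 4·1+5·4 = 24
T: 4·8 = 32 | 4·8+5·0 = 32
gcd(4,4,5) = 1

Coefficients: [4, 4, 5]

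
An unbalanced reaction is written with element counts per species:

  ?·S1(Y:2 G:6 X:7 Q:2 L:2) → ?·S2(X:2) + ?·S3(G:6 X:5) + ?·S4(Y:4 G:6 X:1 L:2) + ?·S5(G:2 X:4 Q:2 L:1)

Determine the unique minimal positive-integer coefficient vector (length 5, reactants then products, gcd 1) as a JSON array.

Y: 6·2 = 12 | 5·0+1·0+3·4+6·0 = 12
G: 6·6 = 36 | 5·0+1·6+3·6+6·2 = 36
X: 6·7 = 42 | 5·2+1·5+3·1+6·4 = 42
Q: 6·2 = 12 | 5·0+1·0+3·0+6·2 = 12
L: 6·2 = 12 | 5·0+1·0+3·2+6·1 = 12
gcd(6,5,1,3,6) = 1

Coefficients: [6, 5, 1, 3, 6]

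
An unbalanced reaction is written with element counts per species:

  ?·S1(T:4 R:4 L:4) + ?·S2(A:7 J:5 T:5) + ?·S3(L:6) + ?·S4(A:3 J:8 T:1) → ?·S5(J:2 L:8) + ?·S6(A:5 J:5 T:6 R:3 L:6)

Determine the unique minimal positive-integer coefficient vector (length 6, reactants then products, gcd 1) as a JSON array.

Coefficients: [3, 2, 6, 2, 3, 4]

A: 3·0+2·7+6·0+2·3 = 20 | 3·0+4·5 = 20
J: 3·0+2·5+6·0+2·8 = 26 | 3·2+4·5 = 26
T: 3·4+2·5+6·0+2·1 = 24 | 3·0+4·6 = 24
R: 3·4+2·0+6·0+2·0 = 12 | 3·0+4·3 = 12
L: 3·4+2·0+6·6+2·0 = 48 | 3·8+4·6 = 48
gcd(3,2,6,2,3,4) = 1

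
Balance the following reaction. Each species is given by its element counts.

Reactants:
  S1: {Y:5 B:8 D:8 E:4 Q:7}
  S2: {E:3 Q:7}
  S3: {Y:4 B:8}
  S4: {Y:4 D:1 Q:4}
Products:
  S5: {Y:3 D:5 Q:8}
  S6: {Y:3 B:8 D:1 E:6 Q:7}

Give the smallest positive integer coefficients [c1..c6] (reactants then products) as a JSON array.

Y: 3·5+6·0+2·4+1·4 = 27 | 4·3+5·3 = 27
B: 3·8+6·0+2·8+1·0 = 40 | 4·0+5·8 = 40
D: 3·8+6·0+2·0+1·1 = 25 | 4·5+5·1 = 25
E: 3·4+6·3+2·0+1·0 = 30 | 4·0+5·6 = 30
Q: 3·7+6·7+2·0+1·4 = 67 | 4·8+5·7 = 67
gcd(3,6,2,1,4,5) = 1

Coefficients: [3, 6, 2, 1, 4, 5]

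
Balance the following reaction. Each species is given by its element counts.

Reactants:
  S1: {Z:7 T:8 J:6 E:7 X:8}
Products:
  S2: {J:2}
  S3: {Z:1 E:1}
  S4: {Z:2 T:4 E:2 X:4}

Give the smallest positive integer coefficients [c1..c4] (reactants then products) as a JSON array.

Coefficients: [1, 3, 3, 2]

Z: 1·7 = 7 | 3·0+3·1+2·2 = 7
T: 1·8 = 8 | 3·0+3·0+2·4 = 8
J: 1·6 = 6 | 3·2+3·0+2·0 = 6
E: 1·7 = 7 | 3·0+3·1+2·2 = 7
X: 1·8 = 8 | 3·0+3·0+2·4 = 8
gcd(1,3,3,2) = 1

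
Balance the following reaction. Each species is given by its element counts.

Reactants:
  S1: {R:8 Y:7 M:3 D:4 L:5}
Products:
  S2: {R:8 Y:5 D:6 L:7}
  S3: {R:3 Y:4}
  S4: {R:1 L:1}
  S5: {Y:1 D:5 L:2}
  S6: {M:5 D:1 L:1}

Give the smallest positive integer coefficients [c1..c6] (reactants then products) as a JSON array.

R: 5·8 = 40 | 2·8+6·3+6·1+1·0+3·0 = 40
Y: 5·7 = 35 | 2·5+6·4+6·0+1·1+3·0 = 35
M: 5·3 = 15 | 2·0+6·0+6·0+1·0+3·5 = 15
D: 5·4 = 20 | 2·6+6·0+6·0+1·5+3·1 = 20
L: 5·5 = 25 | 2·7+6·0+6·1+1·2+3·1 = 25
gcd(5,2,6,6,1,3) = 1

Coefficients: [5, 2, 6, 6, 1, 3]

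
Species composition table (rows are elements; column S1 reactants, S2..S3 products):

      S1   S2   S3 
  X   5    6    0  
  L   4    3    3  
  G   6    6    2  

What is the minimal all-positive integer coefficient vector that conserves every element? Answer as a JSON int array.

Coefficients: [6, 5, 3]

X: 6·5 = 30 | 5·6+3·0 = 30
L: 6·4 = 24 | 5·3+3·3 = 24
G: 6·6 = 36 | 5·6+3·2 = 36
gcd(6,5,3) = 1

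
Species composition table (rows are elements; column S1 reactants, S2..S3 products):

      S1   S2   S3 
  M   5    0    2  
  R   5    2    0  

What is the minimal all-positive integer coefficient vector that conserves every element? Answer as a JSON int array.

Coefficients: [2, 5, 5]

M: 2·5 = 10 | 5·0+5·2 = 10
R: 2·5 = 10 | 5·2+5·0 = 10
gcd(2,5,5) = 1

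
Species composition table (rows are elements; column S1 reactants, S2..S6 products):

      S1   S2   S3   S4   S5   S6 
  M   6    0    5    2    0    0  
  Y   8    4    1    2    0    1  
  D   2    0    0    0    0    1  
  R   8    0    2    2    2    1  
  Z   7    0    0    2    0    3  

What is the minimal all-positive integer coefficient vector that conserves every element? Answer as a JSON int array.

M: 2·6 = 12 | 2·0+2·5+1·2+3·0+4·0 = 12
Y: 2·8 = 16 | 2·4+2·1+1·2+3·0+4·1 = 16
D: 2·2 = 4 | 2·0+2·0+1·0+3·0+4·1 = 4
R: 2·8 = 16 | 2·0+2·2+1·2+3·2+4·1 = 16
Z: 2·7 = 14 | 2·0+2·0+1·2+3·0+4·3 = 14
gcd(2,2,2,1,3,4) = 1

Coefficients: [2, 2, 2, 1, 3, 4]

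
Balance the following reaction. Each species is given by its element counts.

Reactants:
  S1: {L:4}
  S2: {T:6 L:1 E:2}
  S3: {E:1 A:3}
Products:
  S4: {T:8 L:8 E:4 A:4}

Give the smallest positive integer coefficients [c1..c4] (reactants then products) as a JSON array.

T: 5·0+4·6+4·0 = 24 | 3·8 = 24
L: 5·4+4·1+4·0 = 24 | 3·8 = 24
E: 5·0+4·2+4·1 = 12 | 3·4 = 12
A: 5·0+4·0+4·3 = 12 | 3·4 = 12
gcd(5,4,4,3) = 1

Coefficients: [5, 4, 4, 3]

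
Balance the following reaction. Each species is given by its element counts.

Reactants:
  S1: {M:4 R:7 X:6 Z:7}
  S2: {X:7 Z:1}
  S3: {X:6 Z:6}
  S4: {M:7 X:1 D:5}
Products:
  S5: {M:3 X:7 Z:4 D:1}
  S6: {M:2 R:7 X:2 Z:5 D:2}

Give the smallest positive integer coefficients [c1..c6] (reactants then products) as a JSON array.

M: 2·4+2·0+3·0+2·7 = 22 | 6·3+2·2 = 22
R: 2·7+2·0+3·0+2·0 = 14 | 6·0+2·7 = 14
X: 2·6+2·7+3·6+2·1 = 46 | 6·7+2·2 = 46
Z: 2·7+2·1+3·6+2·0 = 34 | 6·4+2·5 = 34
D: 2·0+2·0+3·0+2·5 = 10 | 6·1+2·2 = 10
gcd(2,2,3,2,6,2) = 1

Coefficients: [2, 2, 3, 2, 6, 2]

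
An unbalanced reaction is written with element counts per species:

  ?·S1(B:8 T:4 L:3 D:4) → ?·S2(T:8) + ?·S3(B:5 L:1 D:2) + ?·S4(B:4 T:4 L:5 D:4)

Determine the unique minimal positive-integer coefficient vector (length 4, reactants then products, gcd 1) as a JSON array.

Coefficients: [3, 1, 4, 1]

B: 3·8 = 24 | 1·0+4·5+1·4 = 24
T: 3·4 = 12 | 1·8+4·0+1·4 = 12
L: 3·3 = 9 | 1·0+4·1+1·5 = 9
D: 3·4 = 12 | 1·0+4·2+1·4 = 12
gcd(3,1,4,1) = 1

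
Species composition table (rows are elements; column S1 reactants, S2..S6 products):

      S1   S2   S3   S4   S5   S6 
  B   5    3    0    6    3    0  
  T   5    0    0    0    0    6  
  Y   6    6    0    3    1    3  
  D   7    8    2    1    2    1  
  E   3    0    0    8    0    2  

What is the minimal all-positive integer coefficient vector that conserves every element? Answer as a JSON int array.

B: 6·5 = 30 | 2·3+4·0+1·6+6·3+5·0 = 30
T: 6·5 = 30 | 2·0+4·0+1·0+6·0+5·6 = 30
Y: 6·6 = 36 | 2·6+4·0+1·3+6·1+5·3 = 36
D: 6·7 = 42 | 2·8+4·2+1·1+6·2+5·1 = 42
E: 6·3 = 18 | 2·0+4·0+1·8+6·0+5·2 = 18
gcd(6,2,4,1,6,5) = 1

Coefficients: [6, 2, 4, 1, 6, 5]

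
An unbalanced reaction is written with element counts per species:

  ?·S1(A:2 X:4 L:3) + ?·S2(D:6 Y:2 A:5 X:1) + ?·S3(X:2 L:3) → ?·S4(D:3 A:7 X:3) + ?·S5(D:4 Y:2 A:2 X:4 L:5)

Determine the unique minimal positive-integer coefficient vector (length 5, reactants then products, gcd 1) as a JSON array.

D: 5·0+6·6+5·0 = 36 | 4·3+6·4 = 36
Y: 5·0+6·2+5·0 = 12 | 4·0+6·2 = 12
A: 5·2+6·5+5·0 = 40 | 4·7+6·2 = 40
X: 5·4+6·1+5·2 = 36 | 4·3+6·4 = 36
L: 5·3+6·0+5·3 = 30 | 4·0+6·5 = 30
gcd(5,6,5,4,6) = 1

Coefficients: [5, 6, 5, 4, 6]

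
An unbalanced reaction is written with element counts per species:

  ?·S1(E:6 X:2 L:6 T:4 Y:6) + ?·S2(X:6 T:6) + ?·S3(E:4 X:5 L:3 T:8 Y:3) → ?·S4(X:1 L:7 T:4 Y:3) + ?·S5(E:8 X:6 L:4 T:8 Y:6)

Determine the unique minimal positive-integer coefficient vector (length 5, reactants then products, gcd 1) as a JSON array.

E: 6·6+2·0+3·4 = 48 | 3·0+6·8 = 48
X: 6·2+2·6+3·5 = 39 | 3·1+6·6 = 39
L: 6·6+2·0+3·3 = 45 | 3·7+6·4 = 45
T: 6·4+2·6+3·8 = 60 | 3·4+6·8 = 60
Y: 6·6+2·0+3·3 = 45 | 3·3+6·6 = 45
gcd(6,2,3,3,6) = 1

Coefficients: [6, 2, 3, 3, 6]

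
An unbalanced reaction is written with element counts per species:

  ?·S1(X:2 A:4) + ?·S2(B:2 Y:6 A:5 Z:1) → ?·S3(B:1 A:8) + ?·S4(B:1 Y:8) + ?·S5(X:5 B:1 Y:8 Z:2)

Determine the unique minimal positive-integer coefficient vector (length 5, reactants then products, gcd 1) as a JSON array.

X: 5·2+4·0 = 10 | 5·0+1·0+2·5 = 10
B: 5·0+4·2 = 8 | 5·1+1·1+2·1 = 8
Y: 5·0+4·6 = 24 | 5·0+1·8+2·8 = 24
A: 5·4+4·5 = 40 | 5·8+1·0+2·0 = 40
Z: 5·0+4·1 = 4 | 5·0+1·0+2·2 = 4
gcd(5,4,5,1,2) = 1

Coefficients: [5, 4, 5, 1, 2]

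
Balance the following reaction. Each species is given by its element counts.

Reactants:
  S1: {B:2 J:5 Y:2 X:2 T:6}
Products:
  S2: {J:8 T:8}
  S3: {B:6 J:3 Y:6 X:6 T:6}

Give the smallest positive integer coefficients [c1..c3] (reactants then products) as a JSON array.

B: 6·2 = 12 | 3·0+2·6 = 12
J: 6·5 = 30 | 3·8+2·3 = 30
Y: 6·2 = 12 | 3·0+2·6 = 12
X: 6·2 = 12 | 3·0+2·6 = 12
T: 6·6 = 36 | 3·8+2·6 = 36
gcd(6,3,2) = 1

Coefficients: [6, 3, 2]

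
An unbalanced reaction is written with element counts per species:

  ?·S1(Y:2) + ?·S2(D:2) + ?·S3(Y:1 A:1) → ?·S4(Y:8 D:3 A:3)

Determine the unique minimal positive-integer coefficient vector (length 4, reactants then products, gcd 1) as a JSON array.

Coefficients: [5, 3, 6, 2]

Y: 5·2+3·0+6·1 = 16 | 2·8 = 16
D: 5·0+3·2+6·0 = 6 | 2·3 = 6
A: 5·0+3·0+6·1 = 6 | 2·3 = 6
gcd(5,3,6,2) = 1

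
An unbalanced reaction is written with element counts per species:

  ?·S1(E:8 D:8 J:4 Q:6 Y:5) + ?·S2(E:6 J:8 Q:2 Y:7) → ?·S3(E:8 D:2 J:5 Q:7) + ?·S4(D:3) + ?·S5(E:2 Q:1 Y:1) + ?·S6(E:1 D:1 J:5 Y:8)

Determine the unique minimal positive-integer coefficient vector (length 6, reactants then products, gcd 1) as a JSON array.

E: 3·8+1·6 = 30 | 2·8+6·0+6·2+2·1 = 30
D: 3·8+1·0 = 24 | 2·2+6·3+6·0+2·1 = 24
J: 3·4+1·8 = 20 | 2·5+6·0+6·0+2·5 = 20
Q: 3·6+1·2 = 20 | 2·7+6·0+6·1+2·0 = 20
Y: 3·5+1·7 = 22 | 2·0+6·0+6·1+2·8 = 22
gcd(3,1,2,6,6,2) = 1

Coefficients: [3, 1, 2, 6, 6, 2]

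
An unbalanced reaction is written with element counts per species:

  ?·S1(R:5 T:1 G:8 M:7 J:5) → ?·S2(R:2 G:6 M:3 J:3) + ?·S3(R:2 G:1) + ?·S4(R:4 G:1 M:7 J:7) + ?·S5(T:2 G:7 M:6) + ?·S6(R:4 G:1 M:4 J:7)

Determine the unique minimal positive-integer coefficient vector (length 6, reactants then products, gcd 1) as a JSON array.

Coefficients: [6, 3, 6, 1, 3, 2]

R: 6·5 = 30 | 3·2+6·2+1·4+3·0+2·4 = 30
T: 6·1 = 6 | 3·0+6·0+1·0+3·2+2·0 = 6
G: 6·8 = 48 | 3·6+6·1+1·1+3·7+2·1 = 48
M: 6·7 = 42 | 3·3+6·0+1·7+3·6+2·4 = 42
J: 6·5 = 30 | 3·3+6·0+1·7+3·0+2·7 = 30
gcd(6,3,6,1,3,2) = 1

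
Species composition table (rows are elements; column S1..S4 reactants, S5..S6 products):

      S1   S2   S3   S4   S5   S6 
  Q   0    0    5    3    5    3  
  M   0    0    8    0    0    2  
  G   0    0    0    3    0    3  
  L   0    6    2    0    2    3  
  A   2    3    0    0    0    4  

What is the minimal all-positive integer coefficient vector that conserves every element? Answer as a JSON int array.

Coefficients: [5, 2, 1, 4, 1, 4]

Q: 5·0+2·0+1·5+4·3 = 17 | 1·5+4·3 = 17
M: 5·0+2·0+1·8+4·0 = 8 | 1·0+4·2 = 8
G: 5·0+2·0+1·0+4·3 = 12 | 1·0+4·3 = 12
L: 5·0+2·6+1·2+4·0 = 14 | 1·2+4·3 = 14
A: 5·2+2·3+1·0+4·0 = 16 | 1·0+4·4 = 16
gcd(5,2,1,4,1,4) = 1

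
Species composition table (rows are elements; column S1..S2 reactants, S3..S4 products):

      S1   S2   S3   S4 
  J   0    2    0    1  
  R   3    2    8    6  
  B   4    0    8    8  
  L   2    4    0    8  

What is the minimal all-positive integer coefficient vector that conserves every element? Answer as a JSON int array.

J: 6·0+1·2 = 2 | 1·0+2·1 = 2
R: 6·3+1·2 = 20 | 1·8+2·6 = 20
B: 6·4+1·0 = 24 | 1·8+2·8 = 24
L: 6·2+1·4 = 16 | 1·0+2·8 = 16
gcd(6,1,1,2) = 1

Coefficients: [6, 1, 1, 2]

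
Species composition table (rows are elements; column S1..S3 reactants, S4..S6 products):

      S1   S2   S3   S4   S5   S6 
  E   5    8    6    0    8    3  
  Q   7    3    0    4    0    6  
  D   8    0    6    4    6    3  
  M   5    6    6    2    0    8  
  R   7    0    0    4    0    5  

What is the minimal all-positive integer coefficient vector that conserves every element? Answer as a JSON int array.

Coefficients: [6, 2, 2, 3, 5, 6]

E: 6·5+2·8+2·6 = 58 | 3·0+5·8+6·3 = 58
Q: 6·7+2·3+2·0 = 48 | 3·4+5·0+6·6 = 48
D: 6·8+2·0+2·6 = 60 | 3·4+5·6+6·3 = 60
M: 6·5+2·6+2·6 = 54 | 3·2+5·0+6·8 = 54
R: 6·7+2·0+2·0 = 42 | 3·4+5·0+6·5 = 42
gcd(6,2,2,3,5,6) = 1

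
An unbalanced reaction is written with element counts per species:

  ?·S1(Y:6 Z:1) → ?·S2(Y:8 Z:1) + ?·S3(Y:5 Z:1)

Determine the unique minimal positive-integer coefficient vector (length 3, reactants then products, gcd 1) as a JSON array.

Y: 3·6 = 18 | 1·8+2·5 = 18
Z: 3·1 = 3 | 1·1+2·1 = 3
gcd(3,1,2) = 1

Coefficients: [3, 1, 2]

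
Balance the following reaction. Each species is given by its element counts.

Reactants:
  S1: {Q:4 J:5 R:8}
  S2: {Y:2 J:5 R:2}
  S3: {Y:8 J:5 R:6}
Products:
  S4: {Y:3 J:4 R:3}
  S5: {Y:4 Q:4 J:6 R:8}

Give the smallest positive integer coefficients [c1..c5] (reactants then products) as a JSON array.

Y: 1·0+3·2+2·8 = 22 | 6·3+1·4 = 22
Q: 1·4+3·0+2·0 = 4 | 6·0+1·4 = 4
J: 1·5+3·5+2·5 = 30 | 6·4+1·6 = 30
R: 1·8+3·2+2·6 = 26 | 6·3+1·8 = 26
gcd(1,3,2,6,1) = 1

Coefficients: [1, 3, 2, 6, 1]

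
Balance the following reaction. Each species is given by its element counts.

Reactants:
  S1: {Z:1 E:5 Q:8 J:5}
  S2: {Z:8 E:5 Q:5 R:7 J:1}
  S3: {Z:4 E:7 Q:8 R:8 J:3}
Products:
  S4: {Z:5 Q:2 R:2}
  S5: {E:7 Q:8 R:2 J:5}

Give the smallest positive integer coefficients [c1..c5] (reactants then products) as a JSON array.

Coefficients: [5, 2, 1, 5, 6]

Z: 5·1+2·8+1·4 = 25 | 5·5+6·0 = 25
E: 5·5+2·5+1·7 = 42 | 5·0+6·7 = 42
Q: 5·8+2·5+1·8 = 58 | 5·2+6·8 = 58
R: 5·0+2·7+1·8 = 22 | 5·2+6·2 = 22
J: 5·5+2·1+1·3 = 30 | 5·0+6·5 = 30
gcd(5,2,1,5,6) = 1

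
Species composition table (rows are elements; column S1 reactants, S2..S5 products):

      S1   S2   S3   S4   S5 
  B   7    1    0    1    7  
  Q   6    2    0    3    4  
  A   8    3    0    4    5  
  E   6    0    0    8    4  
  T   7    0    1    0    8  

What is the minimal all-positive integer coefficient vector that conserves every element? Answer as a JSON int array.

B: 6·7 = 42 | 5·1+2·0+2·1+5·7 = 42
Q: 6·6 = 36 | 5·2+2·0+2·3+5·4 = 36
A: 6·8 = 48 | 5·3+2·0+2·4+5·5 = 48
E: 6·6 = 36 | 5·0+2·0+2·8+5·4 = 36
T: 6·7 = 42 | 5·0+2·1+2·0+5·8 = 42
gcd(6,5,2,2,5) = 1

Coefficients: [6, 5, 2, 2, 5]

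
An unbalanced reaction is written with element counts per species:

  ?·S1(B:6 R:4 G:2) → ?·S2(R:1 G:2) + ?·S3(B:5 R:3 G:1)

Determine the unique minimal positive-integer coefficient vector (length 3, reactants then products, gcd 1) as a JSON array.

Coefficients: [5, 2, 6]

B: 5·6 = 30 | 2·0+6·5 = 30
R: 5·4 = 20 | 2·1+6·3 = 20
G: 5·2 = 10 | 2·2+6·1 = 10
gcd(5,2,6) = 1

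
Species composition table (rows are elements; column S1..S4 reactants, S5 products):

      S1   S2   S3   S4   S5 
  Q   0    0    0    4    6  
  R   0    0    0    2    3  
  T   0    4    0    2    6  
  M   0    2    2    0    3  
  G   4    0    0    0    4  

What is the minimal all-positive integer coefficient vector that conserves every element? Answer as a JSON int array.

Coefficients: [4, 3, 3, 6, 4]

Q: 4·0+3·0+3·0+6·4 = 24 | 4·6 = 24
R: 4·0+3·0+3·0+6·2 = 12 | 4·3 = 12
T: 4·0+3·4+3·0+6·2 = 24 | 4·6 = 24
M: 4·0+3·2+3·2+6·0 = 12 | 4·3 = 12
G: 4·4+3·0+3·0+6·0 = 16 | 4·4 = 16
gcd(4,3,3,6,4) = 1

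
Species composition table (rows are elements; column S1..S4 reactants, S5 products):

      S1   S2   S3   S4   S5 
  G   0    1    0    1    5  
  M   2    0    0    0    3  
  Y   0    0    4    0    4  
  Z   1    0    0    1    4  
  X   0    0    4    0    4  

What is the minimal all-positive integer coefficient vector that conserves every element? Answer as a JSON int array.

Coefficients: [3, 5, 2, 5, 2]

G: 3·0+5·1+2·0+5·1 = 10 | 2·5 = 10
M: 3·2+5·0+2·0+5·0 = 6 | 2·3 = 6
Y: 3·0+5·0+2·4+5·0 = 8 | 2·4 = 8
Z: 3·1+5·0+2·0+5·1 = 8 | 2·4 = 8
X: 3·0+5·0+2·4+5·0 = 8 | 2·4 = 8
gcd(3,5,2,5,2) = 1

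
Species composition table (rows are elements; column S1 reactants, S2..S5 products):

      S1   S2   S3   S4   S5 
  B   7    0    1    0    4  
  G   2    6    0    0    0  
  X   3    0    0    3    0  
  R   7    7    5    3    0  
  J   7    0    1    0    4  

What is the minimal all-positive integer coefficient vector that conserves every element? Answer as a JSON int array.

Coefficients: [3, 1, 1, 3, 5]

B: 3·7 = 21 | 1·0+1·1+3·0+5·4 = 21
G: 3·2 = 6 | 1·6+1·0+3·0+5·0 = 6
X: 3·3 = 9 | 1·0+1·0+3·3+5·0 = 9
R: 3·7 = 21 | 1·7+1·5+3·3+5·0 = 21
J: 3·7 = 21 | 1·0+1·1+3·0+5·4 = 21
gcd(3,1,1,3,5) = 1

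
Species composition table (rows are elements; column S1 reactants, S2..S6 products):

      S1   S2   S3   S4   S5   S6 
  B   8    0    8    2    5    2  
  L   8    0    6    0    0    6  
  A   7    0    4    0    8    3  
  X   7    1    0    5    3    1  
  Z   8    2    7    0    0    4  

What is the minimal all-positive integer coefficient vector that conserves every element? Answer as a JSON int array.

B: 6·8 = 48 | 5·0+2·8+5·2+2·5+6·2 = 48
L: 6·8 = 48 | 5·0+2·6+5·0+2·0+6·6 = 48
A: 6·7 = 42 | 5·0+2·4+5·0+2·8+6·3 = 42
X: 6·7 = 42 | 5·1+2·0+5·5+2·3+6·1 = 42
Z: 6·8 = 48 | 5·2+2·7+5·0+2·0+6·4 = 48
gcd(6,5,2,5,2,6) = 1

Coefficients: [6, 5, 2, 5, 2, 6]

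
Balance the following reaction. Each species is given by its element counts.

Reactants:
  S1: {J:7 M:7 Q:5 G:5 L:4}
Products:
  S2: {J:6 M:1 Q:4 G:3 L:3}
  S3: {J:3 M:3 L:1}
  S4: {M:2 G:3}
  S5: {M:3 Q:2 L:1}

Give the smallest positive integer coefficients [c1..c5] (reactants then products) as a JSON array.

Coefficients: [6, 5, 4, 5, 5]

J: 6·7 = 42 | 5·6+4·3+5·0+5·0 = 42
M: 6·7 = 42 | 5·1+4·3+5·2+5·3 = 42
Q: 6·5 = 30 | 5·4+4·0+5·0+5·2 = 30
G: 6·5 = 30 | 5·3+4·0+5·3+5·0 = 30
L: 6·4 = 24 | 5·3+4·1+5·0+5·1 = 24
gcd(6,5,4,5,5) = 1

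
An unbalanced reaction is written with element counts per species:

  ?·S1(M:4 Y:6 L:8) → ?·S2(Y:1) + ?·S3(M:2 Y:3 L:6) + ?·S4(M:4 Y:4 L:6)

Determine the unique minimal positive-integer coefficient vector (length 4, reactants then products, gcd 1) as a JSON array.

Coefficients: [3, 4, 2, 2]

M: 3·4 = 12 | 4·0+2·2+2·4 = 12
Y: 3·6 = 18 | 4·1+2·3+2·4 = 18
L: 3·8 = 24 | 4·0+2·6+2·6 = 24
gcd(3,4,2,2) = 1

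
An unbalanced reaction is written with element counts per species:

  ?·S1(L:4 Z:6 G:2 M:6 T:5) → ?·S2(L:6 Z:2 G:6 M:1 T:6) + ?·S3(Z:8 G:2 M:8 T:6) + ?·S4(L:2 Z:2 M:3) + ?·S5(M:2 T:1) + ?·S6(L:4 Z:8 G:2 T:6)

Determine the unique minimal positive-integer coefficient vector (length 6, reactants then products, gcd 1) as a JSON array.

L: 6·4 = 24 | 1·6+1·0+5·2+6·0+2·4 = 24
Z: 6·6 = 36 | 1·2+1·8+5·2+6·0+2·8 = 36
G: 6·2 = 12 | 1·6+1·2+5·0+6·0+2·2 = 12
M: 6·6 = 36 | 1·1+1·8+5·3+6·2+2·0 = 36
T: 6·5 = 30 | 1·6+1·6+5·0+6·1+2·6 = 30
gcd(6,1,1,5,6,2) = 1

Coefficients: [6, 1, 1, 5, 6, 2]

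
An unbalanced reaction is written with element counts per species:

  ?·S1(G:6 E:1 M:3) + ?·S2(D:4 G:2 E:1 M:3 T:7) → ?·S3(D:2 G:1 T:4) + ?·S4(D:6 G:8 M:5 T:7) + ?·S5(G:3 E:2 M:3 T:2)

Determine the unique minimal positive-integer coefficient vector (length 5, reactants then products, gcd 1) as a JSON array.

D: 5·0+5·4 = 20 | 1·2+3·6+5·0 = 20
G: 5·6+5·2 = 40 | 1·1+3·8+5·3 = 40
E: 5·1+5·1 = 10 | 1·0+3·0+5·2 = 10
M: 5·3+5·3 = 30 | 1·0+3·5+5·3 = 30
T: 5·0+5·7 = 35 | 1·4+3·7+5·2 = 35
gcd(5,5,1,3,5) = 1

Coefficients: [5, 5, 1, 3, 5]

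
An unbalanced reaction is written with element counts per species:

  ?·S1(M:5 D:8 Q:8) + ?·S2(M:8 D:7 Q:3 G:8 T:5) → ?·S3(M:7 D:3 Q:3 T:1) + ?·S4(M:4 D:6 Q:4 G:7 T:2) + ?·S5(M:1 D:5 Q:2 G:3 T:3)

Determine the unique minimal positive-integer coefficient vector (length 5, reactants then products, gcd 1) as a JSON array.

Coefficients: [3, 5, 5, 4, 4]

M: 3·5+5·8 = 55 | 5·7+4·4+4·1 = 55
D: 3·8+5·7 = 59 | 5·3+4·6+4·5 = 59
Q: 3·8+5·3 = 39 | 5·3+4·4+4·2 = 39
G: 3·0+5·8 = 40 | 5·0+4·7+4·3 = 40
T: 3·0+5·5 = 25 | 5·1+4·2+4·3 = 25
gcd(3,5,5,4,4) = 1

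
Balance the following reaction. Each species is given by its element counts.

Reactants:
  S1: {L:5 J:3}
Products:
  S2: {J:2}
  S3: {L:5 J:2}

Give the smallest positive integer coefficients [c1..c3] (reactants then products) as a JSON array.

L: 2·5 = 10 | 1·0+2·5 = 10
J: 2·3 = 6 | 1·2+2·2 = 6
gcd(2,1,2) = 1

Coefficients: [2, 1, 2]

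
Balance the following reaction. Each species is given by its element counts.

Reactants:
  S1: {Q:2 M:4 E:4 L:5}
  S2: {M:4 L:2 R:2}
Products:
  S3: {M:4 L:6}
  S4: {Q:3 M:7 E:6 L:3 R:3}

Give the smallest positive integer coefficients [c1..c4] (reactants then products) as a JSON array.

Q: 6·2+6·0 = 12 | 5·0+4·3 = 12
M: 6·4+6·4 = 48 | 5·4+4·7 = 48
E: 6·4+6·0 = 24 | 5·0+4·6 = 24
L: 6·5+6·2 = 42 | 5·6+4·3 = 42
R: 6·0+6·2 = 12 | 5·0+4·3 = 12
gcd(6,6,5,4) = 1

Coefficients: [6, 6, 5, 4]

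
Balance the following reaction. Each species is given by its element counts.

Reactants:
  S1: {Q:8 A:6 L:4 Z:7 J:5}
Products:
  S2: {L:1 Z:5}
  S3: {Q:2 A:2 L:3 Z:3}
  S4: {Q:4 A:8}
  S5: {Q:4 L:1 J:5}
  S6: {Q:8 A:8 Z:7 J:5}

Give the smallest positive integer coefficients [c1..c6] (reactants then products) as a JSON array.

Coefficients: [6, 2, 6, 1, 4, 2]

Q: 6·8 = 48 | 2·0+6·2+1·4+4·4+2·8 = 48
A: 6·6 = 36 | 2·0+6·2+1·8+4·0+2·8 = 36
L: 6·4 = 24 | 2·1+6·3+1·0+4·1+2·0 = 24
Z: 6·7 = 42 | 2·5+6·3+1·0+4·0+2·7 = 42
J: 6·5 = 30 | 2·0+6·0+1·0+4·5+2·5 = 30
gcd(6,2,6,1,4,2) = 1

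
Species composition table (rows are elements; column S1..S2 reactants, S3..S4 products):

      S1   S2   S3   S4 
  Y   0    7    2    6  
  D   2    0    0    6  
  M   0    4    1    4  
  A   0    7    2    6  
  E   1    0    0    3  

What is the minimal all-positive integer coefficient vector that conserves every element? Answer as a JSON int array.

Coefficients: [3, 2, 4, 1]

Y: 3·0+2·7 = 14 | 4·2+1·6 = 14
D: 3·2+2·0 = 6 | 4·0+1·6 = 6
M: 3·0+2·4 = 8 | 4·1+1·4 = 8
A: 3·0+2·7 = 14 | 4·2+1·6 = 14
E: 3·1+2·0 = 3 | 4·0+1·3 = 3
gcd(3,2,4,1) = 1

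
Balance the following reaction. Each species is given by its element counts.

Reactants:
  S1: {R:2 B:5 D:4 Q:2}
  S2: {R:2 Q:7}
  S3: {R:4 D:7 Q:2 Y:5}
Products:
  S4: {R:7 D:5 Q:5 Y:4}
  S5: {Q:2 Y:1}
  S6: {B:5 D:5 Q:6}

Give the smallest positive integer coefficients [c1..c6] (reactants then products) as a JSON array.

R: 5·2+6·2+5·4 = 42 | 6·7+1·0+5·0 = 42
B: 5·5+6·0+5·0 = 25 | 6·0+1·0+5·5 = 25
D: 5·4+6·0+5·7 = 55 | 6·5+1·0+5·5 = 55
Q: 5·2+6·7+5·2 = 62 | 6·5+1·2+5·6 = 62
Y: 5·0+6·0+5·5 = 25 | 6·4+1·1+5·0 = 25
gcd(5,6,5,6,1,5) = 1

Coefficients: [5, 6, 5, 6, 1, 5]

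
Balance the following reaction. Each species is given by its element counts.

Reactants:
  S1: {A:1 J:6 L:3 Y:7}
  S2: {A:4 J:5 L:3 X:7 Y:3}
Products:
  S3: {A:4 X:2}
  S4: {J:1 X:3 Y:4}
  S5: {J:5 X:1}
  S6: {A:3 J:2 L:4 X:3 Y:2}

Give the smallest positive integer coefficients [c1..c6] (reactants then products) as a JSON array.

A: 2·1+6·4 = 26 | 2·4+5·0+5·0+6·3 = 26
J: 2·6+6·5 = 42 | 2·0+5·1+5·5+6·2 = 42
L: 2·3+6·3 = 24 | 2·0+5·0+5·0+6·4 = 24
X: 2·0+6·7 = 42 | 2·2+5·3+5·1+6·3 = 42
Y: 2·7+6·3 = 32 | 2·0+5·4+5·0+6·2 = 32
gcd(2,6,2,5,5,6) = 1

Coefficients: [2, 6, 2, 5, 5, 6]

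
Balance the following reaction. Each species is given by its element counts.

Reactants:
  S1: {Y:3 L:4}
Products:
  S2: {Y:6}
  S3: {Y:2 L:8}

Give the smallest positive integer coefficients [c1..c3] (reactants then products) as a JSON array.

Coefficients: [6, 2, 3]

Y: 6·3 = 18 | 2·6+3·2 = 18
L: 6·4 = 24 | 2·0+3·8 = 24
gcd(6,2,3) = 1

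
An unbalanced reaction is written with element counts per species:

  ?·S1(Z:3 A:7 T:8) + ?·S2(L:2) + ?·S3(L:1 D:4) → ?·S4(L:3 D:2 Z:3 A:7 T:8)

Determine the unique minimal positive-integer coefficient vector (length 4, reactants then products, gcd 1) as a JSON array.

Coefficients: [4, 5, 2, 4]

L: 4·0+5·2+2·1 = 12 | 4·3 = 12
D: 4·0+5·0+2·4 = 8 | 4·2 = 8
Z: 4·3+5·0+2·0 = 12 | 4·3 = 12
A: 4·7+5·0+2·0 = 28 | 4·7 = 28
T: 4·8+5·0+2·0 = 32 | 4·8 = 32
gcd(4,5,2,4) = 1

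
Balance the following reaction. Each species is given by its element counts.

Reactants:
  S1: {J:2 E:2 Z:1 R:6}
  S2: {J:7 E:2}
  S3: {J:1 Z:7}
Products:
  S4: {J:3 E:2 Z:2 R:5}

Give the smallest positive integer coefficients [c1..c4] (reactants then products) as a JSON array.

Coefficients: [5, 1, 1, 6]

J: 5·2+1·7+1·1 = 18 | 6·3 = 18
E: 5·2+1·2+1·0 = 12 | 6·2 = 12
Z: 5·1+1·0+1·7 = 12 | 6·2 = 12
R: 5·6+1·0+1·0 = 30 | 6·5 = 30
gcd(5,1,1,6) = 1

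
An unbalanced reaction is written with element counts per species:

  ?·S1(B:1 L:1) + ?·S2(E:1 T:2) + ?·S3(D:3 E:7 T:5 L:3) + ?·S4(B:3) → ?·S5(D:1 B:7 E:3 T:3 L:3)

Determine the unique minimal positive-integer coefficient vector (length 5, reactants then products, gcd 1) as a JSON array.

D: 6·0+2·0+1·3+5·0 = 3 | 3·1 = 3
B: 6·1+2·0+1·0+5·3 = 21 | 3·7 = 21
E: 6·0+2·1+1·7+5·0 = 9 | 3·3 = 9
T: 6·0+2·2+1·5+5·0 = 9 | 3·3 = 9
L: 6·1+2·0+1·3+5·0 = 9 | 3·3 = 9
gcd(6,2,1,5,3) = 1

Coefficients: [6, 2, 1, 5, 3]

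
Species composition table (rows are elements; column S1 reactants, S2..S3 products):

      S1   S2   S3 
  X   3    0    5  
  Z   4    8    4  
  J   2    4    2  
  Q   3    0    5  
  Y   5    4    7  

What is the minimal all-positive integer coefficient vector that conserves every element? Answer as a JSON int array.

Coefficients: [5, 1, 3]

X: 5·3 = 15 | 1·0+3·5 = 15
Z: 5·4 = 20 | 1·8+3·4 = 20
J: 5·2 = 10 | 1·4+3·2 = 10
Q: 5·3 = 15 | 1·0+3·5 = 15
Y: 5·5 = 25 | 1·4+3·7 = 25
gcd(5,1,3) = 1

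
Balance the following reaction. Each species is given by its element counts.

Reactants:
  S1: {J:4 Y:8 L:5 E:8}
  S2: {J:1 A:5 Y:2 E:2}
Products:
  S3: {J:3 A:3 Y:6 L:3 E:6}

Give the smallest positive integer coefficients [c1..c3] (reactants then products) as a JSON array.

J: 3·4+3·1 = 15 | 5·3 = 15
A: 3·0+3·5 = 15 | 5·3 = 15
Y: 3·8+3·2 = 30 | 5·6 = 30
L: 3·5+3·0 = 15 | 5·3 = 15
E: 3·8+3·2 = 30 | 5·6 = 30
gcd(3,3,5) = 1

Coefficients: [3, 3, 5]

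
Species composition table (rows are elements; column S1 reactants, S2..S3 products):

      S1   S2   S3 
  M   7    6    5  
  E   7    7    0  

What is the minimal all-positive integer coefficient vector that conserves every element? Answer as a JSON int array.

Coefficients: [5, 5, 1]

M: 5·7 = 35 | 5·6+1·5 = 35
E: 5·7 = 35 | 5·7+1·0 = 35
gcd(5,5,1) = 1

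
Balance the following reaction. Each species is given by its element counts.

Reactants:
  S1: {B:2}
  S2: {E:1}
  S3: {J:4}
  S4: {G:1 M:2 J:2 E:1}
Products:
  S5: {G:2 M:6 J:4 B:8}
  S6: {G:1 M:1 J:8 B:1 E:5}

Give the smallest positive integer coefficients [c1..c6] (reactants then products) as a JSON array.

Coefficients: [5, 6, 3, 4, 1, 2]

G: 5·0+6·0+3·0+4·1 = 4 | 1·2+2·1 = 4
M: 5·0+6·0+3·0+4·2 = 8 | 1·6+2·1 = 8
J: 5·0+6·0+3·4+4·2 = 20 | 1·4+2·8 = 20
B: 5·2+6·0+3·0+4·0 = 10 | 1·8+2·1 = 10
E: 5·0+6·1+3·0+4·1 = 10 | 1·0+2·5 = 10
gcd(5,6,3,4,1,2) = 1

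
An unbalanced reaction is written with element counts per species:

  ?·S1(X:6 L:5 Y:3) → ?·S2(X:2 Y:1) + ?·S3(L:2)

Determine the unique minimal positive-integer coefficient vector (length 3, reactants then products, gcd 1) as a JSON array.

Coefficients: [2, 6, 5]

X: 2·6 = 12 | 6·2+5·0 = 12
L: 2·5 = 10 | 6·0+5·2 = 10
Y: 2·3 = 6 | 6·1+5·0 = 6
gcd(2,6,5) = 1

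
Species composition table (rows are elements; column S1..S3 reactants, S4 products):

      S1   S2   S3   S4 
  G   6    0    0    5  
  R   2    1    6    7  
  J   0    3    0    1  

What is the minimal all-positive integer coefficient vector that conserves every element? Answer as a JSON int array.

G: 5·6+2·0+5·0 = 30 | 6·5 = 30
R: 5·2+2·1+5·6 = 42 | 6·7 = 42
J: 5·0+2·3+5·0 = 6 | 6·1 = 6
gcd(5,2,5,6) = 1

Coefficients: [5, 2, 5, 6]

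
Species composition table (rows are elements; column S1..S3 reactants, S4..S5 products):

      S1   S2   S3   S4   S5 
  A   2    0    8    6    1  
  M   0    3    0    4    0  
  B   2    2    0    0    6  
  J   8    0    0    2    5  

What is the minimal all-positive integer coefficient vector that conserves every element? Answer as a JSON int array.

A: 2·2+4·0+2·8 = 20 | 3·6+2·1 = 20
M: 2·0+4·3+2·0 = 12 | 3·4+2·0 = 12
B: 2·2+4·2+2·0 = 12 | 3·0+2·6 = 12
J: 2·8+4·0+2·0 = 16 | 3·2+2·5 = 16
gcd(2,4,2,3,2) = 1

Coefficients: [2, 4, 2, 3, 2]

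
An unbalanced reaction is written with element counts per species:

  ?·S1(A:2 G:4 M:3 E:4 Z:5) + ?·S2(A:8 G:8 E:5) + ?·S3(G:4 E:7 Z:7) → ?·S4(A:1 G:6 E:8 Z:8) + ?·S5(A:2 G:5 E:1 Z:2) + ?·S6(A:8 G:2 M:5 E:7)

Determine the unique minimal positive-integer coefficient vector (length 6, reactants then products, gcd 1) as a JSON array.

Coefficients: [5, 4, 5, 6, 6, 3]

A: 5·2+4·8+5·0 = 42 | 6·1+6·2+3·8 = 42
G: 5·4+4·8+5·4 = 72 | 6·6+6·5+3·2 = 72
M: 5·3+4·0+5·0 = 15 | 6·0+6·0+3·5 = 15
E: 5·4+4·5+5·7 = 75 | 6·8+6·1+3·7 = 75
Z: 5·5+4·0+5·7 = 60 | 6·8+6·2+3·0 = 60
gcd(5,4,5,6,6,3) = 1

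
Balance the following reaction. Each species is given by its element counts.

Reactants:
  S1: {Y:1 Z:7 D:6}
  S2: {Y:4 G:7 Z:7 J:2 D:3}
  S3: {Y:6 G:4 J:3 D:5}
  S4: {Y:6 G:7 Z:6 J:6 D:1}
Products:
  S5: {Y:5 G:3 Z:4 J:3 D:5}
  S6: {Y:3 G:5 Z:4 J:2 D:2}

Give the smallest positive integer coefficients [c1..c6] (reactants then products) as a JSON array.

Coefficients: [2, 2, 3, 2, 5, 5]

Y: 2·1+2·4+3·6+2·6 = 40 | 5·5+5·3 = 40
G: 2·0+2·7+3·4+2·7 = 40 | 5·3+5·5 = 40
Z: 2·7+2·7+3·0+2·6 = 40 | 5·4+5·4 = 40
J: 2·0+2·2+3·3+2·6 = 25 | 5·3+5·2 = 25
D: 2·6+2·3+3·5+2·1 = 35 | 5·5+5·2 = 35
gcd(2,2,3,2,5,5) = 1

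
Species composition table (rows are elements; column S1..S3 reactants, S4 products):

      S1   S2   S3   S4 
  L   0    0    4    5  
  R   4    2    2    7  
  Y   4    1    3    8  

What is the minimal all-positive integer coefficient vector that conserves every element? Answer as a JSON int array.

L: 4·0+1·0+5·4 = 20 | 4·5 = 20
R: 4·4+1·2+5·2 = 28 | 4·7 = 28
Y: 4·4+1·1+5·3 = 32 | 4·8 = 32
gcd(4,1,5,4) = 1

Coefficients: [4, 1, 5, 4]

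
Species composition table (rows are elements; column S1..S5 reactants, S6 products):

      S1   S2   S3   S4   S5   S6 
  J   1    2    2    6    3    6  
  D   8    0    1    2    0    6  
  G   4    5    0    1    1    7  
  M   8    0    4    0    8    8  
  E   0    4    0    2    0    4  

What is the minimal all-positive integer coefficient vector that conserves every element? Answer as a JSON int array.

Coefficients: [3, 4, 2, 2, 1, 5]

J: 3·1+4·2+2·2+2·6+1·3 = 30 | 5·6 = 30
D: 3·8+4·0+2·1+2·2+1·0 = 30 | 5·6 = 30
G: 3·4+4·5+2·0+2·1+1·1 = 35 | 5·7 = 35
M: 3·8+4·0+2·4+2·0+1·8 = 40 | 5·8 = 40
E: 3·0+4·4+2·0+2·2+1·0 = 20 | 5·4 = 20
gcd(3,4,2,2,1,5) = 1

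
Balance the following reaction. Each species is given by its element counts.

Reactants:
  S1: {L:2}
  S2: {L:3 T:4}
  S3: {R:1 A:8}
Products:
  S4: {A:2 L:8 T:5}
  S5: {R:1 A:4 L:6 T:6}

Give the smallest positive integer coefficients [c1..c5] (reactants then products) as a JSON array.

Coefficients: [5, 4, 1, 2, 1]

R: 5·0+4·0+1·1 = 1 | 2·0+1·1 = 1
A: 5·0+4·0+1·8 = 8 | 2·2+1·4 = 8
L: 5·2+4·3+1·0 = 22 | 2·8+1·6 = 22
T: 5·0+4·4+1·0 = 16 | 2·5+1·6 = 16
gcd(5,4,1,2,1) = 1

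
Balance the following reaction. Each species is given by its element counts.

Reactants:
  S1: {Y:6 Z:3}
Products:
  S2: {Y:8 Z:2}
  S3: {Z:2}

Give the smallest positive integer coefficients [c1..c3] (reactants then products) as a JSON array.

Coefficients: [4, 3, 3]

Y: 4·6 = 24 | 3·8+3·0 = 24
Z: 4·3 = 12 | 3·2+3·2 = 12
gcd(4,3,3) = 1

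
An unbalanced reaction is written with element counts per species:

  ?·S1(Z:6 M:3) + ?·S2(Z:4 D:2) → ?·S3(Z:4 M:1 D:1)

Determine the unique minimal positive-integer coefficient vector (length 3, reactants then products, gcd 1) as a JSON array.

Coefficients: [2, 3, 6]

Z: 2·6+3·4 = 24 | 6·4 = 24
M: 2·3+3·0 = 6 | 6·1 = 6
D: 2·0+3·2 = 6 | 6·1 = 6
gcd(2,3,6) = 1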